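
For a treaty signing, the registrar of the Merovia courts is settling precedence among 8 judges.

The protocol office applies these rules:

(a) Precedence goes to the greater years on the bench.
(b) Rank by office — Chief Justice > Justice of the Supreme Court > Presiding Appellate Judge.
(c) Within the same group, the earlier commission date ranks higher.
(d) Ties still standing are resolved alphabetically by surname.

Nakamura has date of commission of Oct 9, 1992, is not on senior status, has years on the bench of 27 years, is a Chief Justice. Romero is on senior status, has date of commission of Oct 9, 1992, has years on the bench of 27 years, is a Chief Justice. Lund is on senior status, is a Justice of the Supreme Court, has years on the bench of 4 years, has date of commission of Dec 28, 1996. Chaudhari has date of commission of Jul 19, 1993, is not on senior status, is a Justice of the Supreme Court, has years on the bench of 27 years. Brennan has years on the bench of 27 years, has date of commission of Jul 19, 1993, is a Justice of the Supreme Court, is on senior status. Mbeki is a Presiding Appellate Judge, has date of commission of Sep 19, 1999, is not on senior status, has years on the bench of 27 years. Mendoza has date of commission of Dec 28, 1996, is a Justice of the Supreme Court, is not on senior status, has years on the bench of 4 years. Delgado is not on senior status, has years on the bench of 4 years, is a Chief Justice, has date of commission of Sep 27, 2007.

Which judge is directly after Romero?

By years on the bench (higher first): Nakamura, Romero, Brennan, Chaudhari and Mbeki (each 27 years); then Delgado, Lund and Mendoza (each 4 years).
Among Nakamura, Romero, Brennan, Chaudhari and Mbeki, by office: Nakamura and Romero (Chief Justice) before Brennan and Chaudhari (Justice of the Supreme Court) before Mbeki (Presiding Appellate Judge).
Nakamura and Romero both have date of commission Oct 9, 1992, so the next rule applies.
Among Nakamura and Romero, alphabetically by surname: Nakamura before Romero.
Brennan and Chaudhari both have date of commission Jul 19, 1993, so the next rule applies.
Among Brennan and Chaudhari, alphabetically by surname: Brennan before Chaudhari.
Among Delgado, Lund and Mendoza, by office: Delgado (Chief Justice) before Lund and Mendoza (Justice of the Supreme Court).
Lund and Mendoza both have date of commission Dec 28, 1996, so the next rule applies.
Among Lund and Mendoza, alphabetically by surname: Lund before Mendoza.
Order: Nakamura, Romero, Brennan, Chaudhari, Mbeki, Delgado, Lund, Mendoza.

Brennan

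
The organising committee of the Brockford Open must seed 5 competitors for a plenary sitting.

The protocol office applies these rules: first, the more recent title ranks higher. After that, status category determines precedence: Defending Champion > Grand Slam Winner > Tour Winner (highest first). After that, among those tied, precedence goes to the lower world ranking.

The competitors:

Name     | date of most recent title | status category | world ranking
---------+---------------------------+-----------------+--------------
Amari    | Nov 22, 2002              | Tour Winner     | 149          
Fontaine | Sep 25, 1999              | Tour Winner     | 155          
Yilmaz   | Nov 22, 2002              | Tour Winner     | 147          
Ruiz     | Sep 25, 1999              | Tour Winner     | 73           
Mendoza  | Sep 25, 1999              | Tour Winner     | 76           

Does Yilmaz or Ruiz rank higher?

Yilmaz

By date of most recent title (later first): Yilmaz and Amari (both Nov 22, 2002); then Ruiz, Mendoza and Fontaine (each Sep 25, 1999).
Yilmaz and Amari are each Tour Winner, so the next rule applies.
Among Yilmaz and Amari, by world ranking (lower first): Yilmaz (147) before Amari (149).
Ruiz, Mendoza and Fontaine are each Tour Winner, so the next rule applies.
Among Ruiz, Mendoza and Fontaine, by world ranking (lower first): Ruiz (73) before Mendoza (76) before Fontaine (155).
So Yilmaz takes precedence.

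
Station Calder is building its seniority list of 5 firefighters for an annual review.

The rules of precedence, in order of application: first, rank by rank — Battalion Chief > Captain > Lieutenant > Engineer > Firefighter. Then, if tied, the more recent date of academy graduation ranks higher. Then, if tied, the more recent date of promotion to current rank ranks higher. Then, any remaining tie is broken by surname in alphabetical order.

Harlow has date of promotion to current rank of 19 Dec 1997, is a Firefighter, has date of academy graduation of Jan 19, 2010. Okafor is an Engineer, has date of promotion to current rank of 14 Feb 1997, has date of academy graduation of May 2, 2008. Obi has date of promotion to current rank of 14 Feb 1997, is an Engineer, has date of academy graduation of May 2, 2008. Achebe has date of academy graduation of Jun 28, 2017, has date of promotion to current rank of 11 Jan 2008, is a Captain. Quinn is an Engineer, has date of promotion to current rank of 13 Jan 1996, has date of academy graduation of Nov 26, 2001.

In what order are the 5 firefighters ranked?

Achebe, Obi, Okafor, Quinn, Harlow

By rank: Achebe (Captain); then Obi, Okafor and Quinn (Engineer); then Harlow (Firefighter).
Among Obi, Okafor and Quinn, by date of academy graduation (later first): Obi and Okafor (May 2, 2008) before Quinn (Nov 26, 2001).
Obi and Okafor both have date of promotion to current rank 14 Feb 1997, so the next rule applies.
Among Obi and Okafor, alphabetically by surname: Obi before Okafor.
Full order: Achebe, Obi, Okafor, Quinn, Harlow.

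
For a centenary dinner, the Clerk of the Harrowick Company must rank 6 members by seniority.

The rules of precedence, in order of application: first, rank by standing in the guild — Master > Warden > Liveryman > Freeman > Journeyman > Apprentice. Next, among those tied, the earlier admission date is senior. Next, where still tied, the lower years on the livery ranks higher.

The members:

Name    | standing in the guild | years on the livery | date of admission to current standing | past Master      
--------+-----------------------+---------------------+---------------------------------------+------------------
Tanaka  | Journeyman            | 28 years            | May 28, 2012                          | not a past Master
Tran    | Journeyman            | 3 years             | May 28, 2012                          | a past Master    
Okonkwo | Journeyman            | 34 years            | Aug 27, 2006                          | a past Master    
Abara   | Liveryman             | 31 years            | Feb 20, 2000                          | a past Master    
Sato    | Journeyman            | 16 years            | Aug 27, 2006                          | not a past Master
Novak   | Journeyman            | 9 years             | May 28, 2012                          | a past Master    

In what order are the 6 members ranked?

Abara, Sato, Okonkwo, Tran, Novak, Tanaka

By standing in the guild: Abara (Liveryman); then Sato, Okonkwo, Tran, Novak and Tanaka (Journeyman).
Among Sato, Okonkwo, Tran, Novak and Tanaka, by date of admission to current standing (earlier first): Sato and Okonkwo (Aug 27, 2006) before Tran, Novak and Tanaka (May 28, 2012).
Among Sato and Okonkwo, by years on the livery (lower first): Sato (16 years) before Okonkwo (34 years).
Among Tran, Novak and Tanaka, by years on the livery (lower first): Tran (3 years) before Novak (9 years) before Tanaka (28 years).
Full order: Abara, Sato, Okonkwo, Tran, Novak, Tanaka.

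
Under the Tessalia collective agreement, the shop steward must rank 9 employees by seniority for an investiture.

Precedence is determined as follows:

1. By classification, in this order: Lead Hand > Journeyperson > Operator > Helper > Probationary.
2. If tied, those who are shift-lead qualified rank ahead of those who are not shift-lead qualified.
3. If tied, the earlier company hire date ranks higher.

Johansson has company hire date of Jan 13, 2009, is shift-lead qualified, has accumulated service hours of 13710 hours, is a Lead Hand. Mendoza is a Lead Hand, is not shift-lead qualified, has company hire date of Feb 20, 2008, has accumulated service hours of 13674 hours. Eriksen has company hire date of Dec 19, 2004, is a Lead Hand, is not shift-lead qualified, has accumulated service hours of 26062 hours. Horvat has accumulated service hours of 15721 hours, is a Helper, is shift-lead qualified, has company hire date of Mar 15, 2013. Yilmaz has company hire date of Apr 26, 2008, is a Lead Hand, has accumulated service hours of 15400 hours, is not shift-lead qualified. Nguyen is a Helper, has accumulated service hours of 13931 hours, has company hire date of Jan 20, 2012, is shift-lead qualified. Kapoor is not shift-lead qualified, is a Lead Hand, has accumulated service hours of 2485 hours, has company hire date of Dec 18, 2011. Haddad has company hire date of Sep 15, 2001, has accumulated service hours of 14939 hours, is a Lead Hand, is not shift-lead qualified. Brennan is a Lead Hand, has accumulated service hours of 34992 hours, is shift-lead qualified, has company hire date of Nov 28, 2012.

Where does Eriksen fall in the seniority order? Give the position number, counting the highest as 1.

By classification: Johansson, Brennan, Haddad, Eriksen, Mendoza, Yilmaz and Kapoor (Lead Hand); then Nguyen and Horvat (Helper).
Among Johansson, Brennan, Haddad, Eriksen, Mendoza, Yilmaz and Kapoor, shift-lead qualified before not shift-lead qualified: Johansson and Brennan (shift-lead qualified) before Haddad, Eriksen, Mendoza, Yilmaz and Kapoor (not shift-lead qualified).
Among Johansson and Brennan, by company hire date (earlier first): Johansson (Jan 13, 2009) before Brennan (Nov 28, 2012).
Among Haddad, Eriksen, Mendoza, Yilmaz and Kapoor, by company hire date (earlier first): Haddad (Sep 15, 2001) before Eriksen (Dec 19, 2004) before Mendoza (Feb 20, 2008) before Yilmaz (Apr 26, 2008) before Kapoor (Dec 18, 2011).
Nguyen and Horvat are each shift-lead qualified, so the next rule applies.
Among Nguyen and Horvat, by company hire date (earlier first): Nguyen (Jan 20, 2012) before Horvat (Mar 15, 2013).
Order: Johansson, Brennan, Haddad, Eriksen, Mendoza, Yilmaz, Kapoor, Nguyen, Horvat. So position 4.

4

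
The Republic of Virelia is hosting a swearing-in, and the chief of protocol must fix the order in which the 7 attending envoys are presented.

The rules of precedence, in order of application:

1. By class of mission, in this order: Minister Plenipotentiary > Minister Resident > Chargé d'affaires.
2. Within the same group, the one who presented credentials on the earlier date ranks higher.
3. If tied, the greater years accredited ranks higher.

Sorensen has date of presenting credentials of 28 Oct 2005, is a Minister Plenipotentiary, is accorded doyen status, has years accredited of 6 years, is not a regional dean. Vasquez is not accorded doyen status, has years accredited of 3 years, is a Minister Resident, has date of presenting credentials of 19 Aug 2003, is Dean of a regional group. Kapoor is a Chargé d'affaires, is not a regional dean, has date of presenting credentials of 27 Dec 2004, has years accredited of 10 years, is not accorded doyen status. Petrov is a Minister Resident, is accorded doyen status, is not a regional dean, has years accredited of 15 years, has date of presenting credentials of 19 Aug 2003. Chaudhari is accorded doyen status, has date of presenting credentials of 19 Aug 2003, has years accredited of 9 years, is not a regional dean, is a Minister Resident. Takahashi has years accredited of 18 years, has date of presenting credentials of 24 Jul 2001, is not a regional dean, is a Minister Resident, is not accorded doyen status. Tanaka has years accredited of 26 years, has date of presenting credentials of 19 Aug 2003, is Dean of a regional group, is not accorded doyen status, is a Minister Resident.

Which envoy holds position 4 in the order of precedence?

Petrov

By class of mission: Sorensen (Minister Plenipotentiary); then Takahashi, Tanaka, Petrov, Chaudhari and Vasquez (Minister Resident); then Kapoor (Chargé d'affaires).
Among Takahashi, Tanaka, Petrov, Chaudhari and Vasquez, by date of presenting credentials (earlier first): Takahashi (24 Jul 2001) before Tanaka, Petrov, Chaudhari and Vasquez (19 Aug 2003).
Among Tanaka, Petrov, Chaudhari and Vasquez, by years accredited (higher first): Tanaka (26 years) before Petrov (15 years) before Chaudhari (9 years) before Vasquez (3 years).
Order: Sorensen, Takahashi, Tanaka, Petrov, Chaudhari, Vasquez, Kapoor.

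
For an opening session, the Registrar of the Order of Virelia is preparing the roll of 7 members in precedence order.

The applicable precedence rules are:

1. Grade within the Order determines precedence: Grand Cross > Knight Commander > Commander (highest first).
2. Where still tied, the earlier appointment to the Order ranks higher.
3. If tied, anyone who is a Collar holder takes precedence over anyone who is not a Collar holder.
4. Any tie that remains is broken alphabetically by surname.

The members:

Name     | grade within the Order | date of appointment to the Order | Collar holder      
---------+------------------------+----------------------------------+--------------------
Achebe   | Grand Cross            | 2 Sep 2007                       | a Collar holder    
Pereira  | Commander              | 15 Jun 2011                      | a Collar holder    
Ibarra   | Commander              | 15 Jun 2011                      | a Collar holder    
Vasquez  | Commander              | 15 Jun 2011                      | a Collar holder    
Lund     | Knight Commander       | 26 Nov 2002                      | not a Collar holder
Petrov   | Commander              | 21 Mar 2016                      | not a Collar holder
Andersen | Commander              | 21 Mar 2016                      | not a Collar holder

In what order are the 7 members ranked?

Achebe, Lund, Ibarra, Pereira, Vasquez, Andersen, Petrov

By grade within the Order: Achebe (Grand Cross); then Lund (Knight Commander); then Ibarra, Pereira, Vasquez, Andersen and Petrov (Commander).
Among Ibarra, Pereira, Vasquez, Andersen and Petrov, by date of appointment to the Order (earlier first): Ibarra, Pereira and Vasquez (15 Jun 2011) before Andersen and Petrov (21 Mar 2016).
Ibarra, Pereira and Vasquez are each a Collar holder, so the next rule applies.
Among Ibarra, Pereira and Vasquez, alphabetically by surname: Ibarra before Pereira before Vasquez.
Andersen and Petrov are each not a Collar holder, so the next rule applies.
Among Andersen and Petrov, alphabetically by surname: Andersen before Petrov.
Full order: Achebe, Lund, Ibarra, Pereira, Vasquez, Andersen, Petrov.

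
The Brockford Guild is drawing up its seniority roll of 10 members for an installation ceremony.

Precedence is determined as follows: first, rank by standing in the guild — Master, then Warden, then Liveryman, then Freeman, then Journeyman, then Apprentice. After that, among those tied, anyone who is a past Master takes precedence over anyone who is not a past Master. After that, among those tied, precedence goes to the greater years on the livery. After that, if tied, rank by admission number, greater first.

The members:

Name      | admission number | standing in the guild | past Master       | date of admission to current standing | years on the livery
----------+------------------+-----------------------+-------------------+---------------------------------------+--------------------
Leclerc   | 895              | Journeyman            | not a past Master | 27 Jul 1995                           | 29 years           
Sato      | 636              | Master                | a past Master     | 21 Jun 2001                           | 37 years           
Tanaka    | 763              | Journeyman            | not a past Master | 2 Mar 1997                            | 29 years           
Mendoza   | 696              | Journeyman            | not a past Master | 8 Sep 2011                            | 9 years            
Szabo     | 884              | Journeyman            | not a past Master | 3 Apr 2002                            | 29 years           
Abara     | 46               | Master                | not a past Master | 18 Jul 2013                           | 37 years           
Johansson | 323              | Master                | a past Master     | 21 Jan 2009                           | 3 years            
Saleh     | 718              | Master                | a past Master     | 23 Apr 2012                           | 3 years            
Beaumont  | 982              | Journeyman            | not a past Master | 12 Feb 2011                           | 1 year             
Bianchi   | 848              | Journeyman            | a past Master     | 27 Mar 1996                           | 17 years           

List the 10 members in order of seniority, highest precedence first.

By standing in the guild: Sato, Saleh, Johansson and Abara (Master); then Bianchi, Leclerc, Szabo, Tanaka, Mendoza and Beaumont (Journeyman).
Among Sato, Saleh, Johansson and Abara, a past Master before not a past Master: Sato, Saleh and Johansson (a past Master) before Abara (not a past Master).
Among Sato, Saleh and Johansson, by years on the livery (higher first): Sato (37 years) before Saleh and Johansson (3 years).
Among Saleh and Johansson, by admission number (higher first): Saleh (718) before Johansson (323).
Among Bianchi, Leclerc, Szabo, Tanaka, Mendoza and Beaumont, a past Master before not a past Master: Bianchi (a past Master) before Leclerc, Szabo, Tanaka, Mendoza and Beaumont (not a past Master).
Among Leclerc, Szabo, Tanaka, Mendoza and Beaumont, by years on the livery (higher first): Leclerc, Szabo and Tanaka (29 years) before Mendoza (9 years) before Beaumont (1 year).
Among Leclerc, Szabo and Tanaka, by admission number (higher first): Leclerc (895) before Szabo (884) before Tanaka (763).
Full order: Sato, Saleh, Johansson, Abara, Bianchi, Leclerc, Szabo, Tanaka, Mendoza, Beaumont.

Sato, Saleh, Johansson, Abara, Bianchi, Leclerc, Szabo, Tanaka, Mendoza, Beaumont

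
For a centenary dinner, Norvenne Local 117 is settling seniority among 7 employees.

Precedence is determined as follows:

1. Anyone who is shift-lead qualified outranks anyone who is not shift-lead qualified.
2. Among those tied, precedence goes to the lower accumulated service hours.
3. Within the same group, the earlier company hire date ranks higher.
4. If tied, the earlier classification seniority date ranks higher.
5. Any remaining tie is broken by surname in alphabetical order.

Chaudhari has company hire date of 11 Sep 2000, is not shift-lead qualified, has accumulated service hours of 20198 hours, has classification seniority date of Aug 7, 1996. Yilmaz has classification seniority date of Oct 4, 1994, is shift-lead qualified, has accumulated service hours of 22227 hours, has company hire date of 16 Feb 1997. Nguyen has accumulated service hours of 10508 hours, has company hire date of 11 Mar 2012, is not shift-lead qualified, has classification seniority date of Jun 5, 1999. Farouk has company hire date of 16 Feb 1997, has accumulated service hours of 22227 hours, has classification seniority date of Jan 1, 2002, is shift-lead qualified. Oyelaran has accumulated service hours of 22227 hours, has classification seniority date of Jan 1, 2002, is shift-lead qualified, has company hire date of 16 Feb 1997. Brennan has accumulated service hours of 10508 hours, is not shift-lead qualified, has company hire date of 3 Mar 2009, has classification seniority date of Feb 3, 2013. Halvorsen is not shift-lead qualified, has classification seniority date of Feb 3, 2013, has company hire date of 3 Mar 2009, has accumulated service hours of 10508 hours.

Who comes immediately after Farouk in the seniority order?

By the first rule: Yilmaz, Farouk and Oyelaran (each shift-lead qualified); then Brennan, Halvorsen, Nguyen and Chaudhari (each not shift-lead qualified).
Yilmaz, Farouk and Oyelaran all have accumulated service hours 22227 hours, so the next rule applies.
Yilmaz, Farouk and Oyelaran all have company hire date 16 Feb 1997, so the next rule applies.
Among Yilmaz, Farouk and Oyelaran, by classification seniority date (earlier first): Yilmaz (Oct 4, 1994) before Farouk and Oyelaran (Jan 1, 2002).
Among Farouk and Oyelaran, alphabetically by surname: Farouk before Oyelaran.
Among Brennan, Halvorsen, Nguyen and Chaudhari, by accumulated service hours (lower first): Brennan, Halvorsen and Nguyen (10508 hours) before Chaudhari (20198 hours).
Among Brennan, Halvorsen and Nguyen, by company hire date (earlier first): Brennan and Halvorsen (3 Mar 2009) before Nguyen (11 Mar 2012).
Brennan and Halvorsen both have classification seniority date Feb 3, 2013, so the next rule applies.
Among Brennan and Halvorsen, alphabetically by surname: Brennan before Halvorsen.
Order: Yilmaz, Farouk, Oyelaran, Brennan, Halvorsen, Nguyen, Chaudhari.

Oyelaran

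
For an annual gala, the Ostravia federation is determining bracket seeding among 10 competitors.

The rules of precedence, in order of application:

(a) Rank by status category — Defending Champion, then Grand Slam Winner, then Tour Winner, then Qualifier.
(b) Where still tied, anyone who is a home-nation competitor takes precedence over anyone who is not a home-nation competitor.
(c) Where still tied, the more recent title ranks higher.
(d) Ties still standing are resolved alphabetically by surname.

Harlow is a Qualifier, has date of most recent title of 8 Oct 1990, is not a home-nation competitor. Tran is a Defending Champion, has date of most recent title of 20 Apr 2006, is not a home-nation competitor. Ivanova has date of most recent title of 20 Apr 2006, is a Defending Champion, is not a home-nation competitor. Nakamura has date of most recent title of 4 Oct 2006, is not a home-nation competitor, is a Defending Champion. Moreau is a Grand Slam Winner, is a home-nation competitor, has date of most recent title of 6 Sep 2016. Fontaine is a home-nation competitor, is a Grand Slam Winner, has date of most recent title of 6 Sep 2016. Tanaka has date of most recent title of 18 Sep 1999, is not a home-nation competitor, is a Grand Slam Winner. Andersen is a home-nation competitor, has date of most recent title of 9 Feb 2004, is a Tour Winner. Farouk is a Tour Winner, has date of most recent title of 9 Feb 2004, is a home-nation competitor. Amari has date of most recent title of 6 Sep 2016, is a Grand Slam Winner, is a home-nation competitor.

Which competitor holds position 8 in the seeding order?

By status category: Nakamura, Ivanova and Tran (Defending Champion); then Amari, Fontaine, Moreau and Tanaka (Grand Slam Winner); then Andersen and Farouk (Tour Winner); then Harlow (Qualifier).
Nakamura, Ivanova and Tran are each not a home-nation competitor, so the next rule applies.
Among Nakamura, Ivanova and Tran, by date of most recent title (later first): Nakamura (4 Oct 2006) before Ivanova and Tran (20 Apr 2006).
Among Ivanova and Tran, alphabetically by surname: Ivanova before Tran.
Among Amari, Fontaine, Moreau and Tanaka, a home-nation competitor before not a home-nation competitor: Amari, Fontaine and Moreau (a home-nation competitor) before Tanaka (not a home-nation competitor).
Amari, Fontaine and Moreau all have date of most recent title 6 Sep 2016, so the next rule applies.
Among Amari, Fontaine and Moreau, alphabetically by surname: Amari before Fontaine before Moreau.
Andersen and Farouk are each a home-nation competitor, so the next rule applies.
Andersen and Farouk both have date of most recent title 9 Feb 2004, so the next rule applies.
Among Andersen and Farouk, alphabetically by surname: Andersen before Farouk.
Order: Nakamura, Ivanova, Tran, Amari, Fontaine, Moreau, Tanaka, Andersen, Farouk, Harlow.

Andersen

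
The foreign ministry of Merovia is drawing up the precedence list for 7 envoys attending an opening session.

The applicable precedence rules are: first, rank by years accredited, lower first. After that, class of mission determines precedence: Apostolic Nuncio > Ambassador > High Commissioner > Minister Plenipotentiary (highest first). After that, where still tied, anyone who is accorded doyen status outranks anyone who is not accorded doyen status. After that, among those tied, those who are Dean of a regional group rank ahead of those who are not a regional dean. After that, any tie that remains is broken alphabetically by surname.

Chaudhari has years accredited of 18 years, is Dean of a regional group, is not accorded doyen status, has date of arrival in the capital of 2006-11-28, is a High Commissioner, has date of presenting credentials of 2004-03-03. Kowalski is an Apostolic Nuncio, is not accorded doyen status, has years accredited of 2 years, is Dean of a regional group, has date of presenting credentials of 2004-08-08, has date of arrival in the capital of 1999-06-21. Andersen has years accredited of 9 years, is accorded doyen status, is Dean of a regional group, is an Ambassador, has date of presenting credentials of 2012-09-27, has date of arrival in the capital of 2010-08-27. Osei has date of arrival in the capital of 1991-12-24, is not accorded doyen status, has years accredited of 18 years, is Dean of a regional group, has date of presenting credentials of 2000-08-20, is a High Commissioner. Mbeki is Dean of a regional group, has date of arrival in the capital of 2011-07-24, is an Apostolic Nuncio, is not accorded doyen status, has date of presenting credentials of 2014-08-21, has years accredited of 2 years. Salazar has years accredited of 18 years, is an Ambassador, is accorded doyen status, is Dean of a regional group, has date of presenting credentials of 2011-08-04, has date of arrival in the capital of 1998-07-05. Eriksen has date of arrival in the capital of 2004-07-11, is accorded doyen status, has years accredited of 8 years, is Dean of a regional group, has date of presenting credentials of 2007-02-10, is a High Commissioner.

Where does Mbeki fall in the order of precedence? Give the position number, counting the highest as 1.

2

By years accredited (lower first): Kowalski and Mbeki (both 2 years); then Eriksen (8 years); then Andersen (9 years); then Salazar, Chaudhari and Osei (each 18 years).
Kowalski and Mbeki are each Apostolic Nuncio, so the next rule applies.
Kowalski and Mbeki are each not accorded doyen status, so the next rule applies.
Kowalski and Mbeki are each Dean of a regional group, so the next rule applies.
Among Kowalski and Mbeki, alphabetically by surname: Kowalski before Mbeki.
Among Salazar, Chaudhari and Osei, by class of mission: Salazar (Ambassador) before Chaudhari and Osei (High Commissioner).
Chaudhari and Osei are each not accorded doyen status, so the next rule applies.
Chaudhari and Osei are each Dean of a regional group, so the next rule applies.
Among Chaudhari and Osei, alphabetically by surname: Chaudhari before Osei.
Order: Kowalski, Mbeki, Eriksen, Andersen, Salazar, Chaudhari, Osei. So position 2.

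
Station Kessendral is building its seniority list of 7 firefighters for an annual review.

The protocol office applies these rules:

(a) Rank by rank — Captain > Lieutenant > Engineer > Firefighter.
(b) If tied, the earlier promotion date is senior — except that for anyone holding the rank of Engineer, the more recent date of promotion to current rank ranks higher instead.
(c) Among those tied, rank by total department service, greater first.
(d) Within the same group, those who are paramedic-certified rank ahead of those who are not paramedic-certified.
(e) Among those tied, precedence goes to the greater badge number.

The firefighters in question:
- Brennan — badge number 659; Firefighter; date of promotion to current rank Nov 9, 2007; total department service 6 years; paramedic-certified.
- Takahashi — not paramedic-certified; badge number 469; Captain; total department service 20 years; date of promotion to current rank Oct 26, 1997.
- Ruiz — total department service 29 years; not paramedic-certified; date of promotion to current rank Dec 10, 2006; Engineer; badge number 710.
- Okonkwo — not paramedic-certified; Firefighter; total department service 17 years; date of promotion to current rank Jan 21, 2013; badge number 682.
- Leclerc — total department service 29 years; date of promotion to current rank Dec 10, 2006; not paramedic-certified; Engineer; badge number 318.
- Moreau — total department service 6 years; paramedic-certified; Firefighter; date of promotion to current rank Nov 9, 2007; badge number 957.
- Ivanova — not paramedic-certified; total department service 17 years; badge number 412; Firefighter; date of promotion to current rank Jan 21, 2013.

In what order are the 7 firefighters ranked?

By rank: Takahashi (Captain); then Ruiz and Leclerc (Engineer); then Moreau, Brennan, Okonkwo and Ivanova (Firefighter).
Ruiz and Leclerc both have date of promotion to current rank Dec 10, 2006, so the next rule applies.
Ruiz and Leclerc both have total department service 29 years, so the next rule applies.
Ruiz and Leclerc are each not paramedic-certified, so the next rule applies.
Among Ruiz and Leclerc, by badge number (higher first): Ruiz (710) before Leclerc (318).
Among Moreau, Brennan, Okonkwo and Ivanova, by date of promotion to current rank (earlier first): Moreau and Brennan (Nov 9, 2007) before Okonkwo and Ivanova (Jan 21, 2013).
Moreau and Brennan both have total department service 6 years, so the next rule applies.
Moreau and Brennan are each paramedic-certified, so the next rule applies.
Among Moreau and Brennan, by badge number (higher first): Moreau (957) before Brennan (659).
Okonkwo and Ivanova both have total department service 17 years, so the next rule applies.
Okonkwo and Ivanova are each not paramedic-certified, so the next rule applies.
Among Okonkwo and Ivanova, by badge number (higher first): Okonkwo (682) before Ivanova (412).
Full order: Takahashi, Ruiz, Leclerc, Moreau, Brennan, Okonkwo, Ivanova.

Takahashi, Ruiz, Leclerc, Moreau, Brennan, Okonkwo, Ivanova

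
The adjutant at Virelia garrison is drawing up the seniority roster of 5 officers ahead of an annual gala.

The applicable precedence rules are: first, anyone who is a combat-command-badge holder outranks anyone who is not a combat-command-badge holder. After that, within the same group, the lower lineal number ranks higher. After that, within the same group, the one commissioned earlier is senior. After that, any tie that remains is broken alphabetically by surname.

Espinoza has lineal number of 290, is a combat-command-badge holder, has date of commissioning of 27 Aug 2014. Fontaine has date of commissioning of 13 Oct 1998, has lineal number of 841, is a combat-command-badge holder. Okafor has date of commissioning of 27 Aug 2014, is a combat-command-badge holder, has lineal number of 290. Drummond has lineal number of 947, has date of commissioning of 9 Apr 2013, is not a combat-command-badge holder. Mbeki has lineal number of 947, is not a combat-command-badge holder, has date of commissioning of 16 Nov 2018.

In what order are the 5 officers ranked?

By the first rule: Espinoza, Okafor and Fontaine (each a combat-command-badge holder); then Drummond and Mbeki (both not a combat-command-badge holder).
Among Espinoza, Okafor and Fontaine, by lineal number (lower first): Espinoza and Okafor (290) before Fontaine (841).
Espinoza and Okafor both have date of commissioning 27 Aug 2014, so the next rule applies.
Among Espinoza and Okafor, alphabetically by surname: Espinoza before Okafor.
Drummond and Mbeki both have lineal number 947, so the next rule applies.
Among Drummond and Mbeki, by date of commissioning (earlier first): Drummond (9 Apr 2013) before Mbeki (16 Nov 2018).
Full order: Espinoza, Okafor, Fontaine, Drummond, Mbeki.

Espinoza, Okafor, Fontaine, Drummond, Mbeki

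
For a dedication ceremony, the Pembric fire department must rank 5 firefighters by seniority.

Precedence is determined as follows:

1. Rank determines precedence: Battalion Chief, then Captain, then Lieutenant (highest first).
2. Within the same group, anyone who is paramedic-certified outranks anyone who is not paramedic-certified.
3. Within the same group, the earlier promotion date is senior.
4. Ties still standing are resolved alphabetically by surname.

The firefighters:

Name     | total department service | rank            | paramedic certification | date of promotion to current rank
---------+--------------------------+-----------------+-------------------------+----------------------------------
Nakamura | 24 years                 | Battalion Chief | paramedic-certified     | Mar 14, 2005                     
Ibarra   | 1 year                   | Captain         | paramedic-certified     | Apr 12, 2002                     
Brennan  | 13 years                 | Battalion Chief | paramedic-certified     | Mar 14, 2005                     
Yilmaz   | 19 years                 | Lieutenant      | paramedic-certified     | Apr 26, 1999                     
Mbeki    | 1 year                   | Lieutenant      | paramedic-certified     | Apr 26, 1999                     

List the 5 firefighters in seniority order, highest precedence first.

By rank: Brennan and Nakamura (Battalion Chief); then Ibarra (Captain); then Mbeki and Yilmaz (Lieutenant).
Brennan and Nakamura are each paramedic-certified, so the next rule applies.
Brennan and Nakamura both have date of promotion to current rank Mar 14, 2005, so the next rule applies.
Among Brennan and Nakamura, alphabetically by surname: Brennan before Nakamura.
Mbeki and Yilmaz are each paramedic-certified, so the next rule applies.
Mbeki and Yilmaz both have date of promotion to current rank Apr 26, 1999, so the next rule applies.
Among Mbeki and Yilmaz, alphabetically by surname: Mbeki before Yilmaz.
Full order: Brennan, Nakamura, Ibarra, Mbeki, Yilmaz.

Brennan, Nakamura, Ibarra, Mbeki, Yilmaz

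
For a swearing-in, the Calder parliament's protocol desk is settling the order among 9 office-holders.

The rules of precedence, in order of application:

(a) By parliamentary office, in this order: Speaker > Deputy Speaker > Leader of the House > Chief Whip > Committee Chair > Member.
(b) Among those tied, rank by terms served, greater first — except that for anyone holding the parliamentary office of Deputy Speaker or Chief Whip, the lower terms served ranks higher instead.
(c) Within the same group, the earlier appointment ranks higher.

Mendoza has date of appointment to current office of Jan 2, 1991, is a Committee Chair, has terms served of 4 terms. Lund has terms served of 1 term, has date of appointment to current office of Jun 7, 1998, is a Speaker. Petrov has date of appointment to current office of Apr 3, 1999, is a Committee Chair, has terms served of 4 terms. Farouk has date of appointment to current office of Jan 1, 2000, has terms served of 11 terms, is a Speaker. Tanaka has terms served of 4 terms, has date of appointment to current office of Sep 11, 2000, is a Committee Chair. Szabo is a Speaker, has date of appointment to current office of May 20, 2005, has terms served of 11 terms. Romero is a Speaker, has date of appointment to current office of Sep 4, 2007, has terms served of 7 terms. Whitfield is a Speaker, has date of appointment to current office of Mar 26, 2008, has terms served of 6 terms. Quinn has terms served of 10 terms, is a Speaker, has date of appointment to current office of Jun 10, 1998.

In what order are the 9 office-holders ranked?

By parliamentary office: Farouk, Szabo, Quinn, Romero, Whitfield and Lund (Speaker); then Mendoza, Petrov and Tanaka (Committee Chair).
Among Farouk, Szabo, Quinn, Romero, Whitfield and Lund, by terms served (higher first): Farouk and Szabo (11 terms) before Quinn (10 terms) before Romero (7 terms) before Whitfield (6 terms) before Lund (1 term).
Among Farouk and Szabo, by date of appointment to current office (earlier first): Farouk (Jan 1, 2000) before Szabo (May 20, 2005).
Mendoza, Petrov and Tanaka all have terms served 4 terms, so the next rule applies.
Among Mendoza, Petrov and Tanaka, by date of appointment to current office (earlier first): Mendoza (Jan 2, 1991) before Petrov (Apr 3, 1999) before Tanaka (Sep 11, 2000).
Full order: Farouk, Szabo, Quinn, Romero, Whitfield, Lund, Mendoza, Petrov, Tanaka.

Farouk, Szabo, Quinn, Romero, Whitfield, Lund, Mendoza, Petrov, Tanaka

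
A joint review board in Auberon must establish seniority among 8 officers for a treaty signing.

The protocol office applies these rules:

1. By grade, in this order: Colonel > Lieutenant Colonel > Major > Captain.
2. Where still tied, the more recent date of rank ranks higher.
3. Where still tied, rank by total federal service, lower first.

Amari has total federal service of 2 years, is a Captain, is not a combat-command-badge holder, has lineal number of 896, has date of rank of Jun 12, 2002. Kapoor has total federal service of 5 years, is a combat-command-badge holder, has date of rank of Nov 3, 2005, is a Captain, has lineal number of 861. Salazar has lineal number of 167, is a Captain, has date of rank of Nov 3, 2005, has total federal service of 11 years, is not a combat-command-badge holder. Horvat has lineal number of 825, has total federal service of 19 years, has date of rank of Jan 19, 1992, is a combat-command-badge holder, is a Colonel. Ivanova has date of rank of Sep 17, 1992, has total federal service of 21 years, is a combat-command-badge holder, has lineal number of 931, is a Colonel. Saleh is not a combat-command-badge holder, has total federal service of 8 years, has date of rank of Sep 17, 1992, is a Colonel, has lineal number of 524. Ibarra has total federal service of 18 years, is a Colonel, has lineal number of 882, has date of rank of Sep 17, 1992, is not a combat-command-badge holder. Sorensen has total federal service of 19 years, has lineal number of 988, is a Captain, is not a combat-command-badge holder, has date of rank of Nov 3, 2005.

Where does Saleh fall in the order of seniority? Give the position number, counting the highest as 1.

1

By grade: Saleh, Ibarra, Ivanova and Horvat (Colonel); then Kapoor, Salazar, Sorensen and Amari (Captain).
Among Saleh, Ibarra, Ivanova and Horvat, by date of rank (later first): Saleh, Ibarra and Ivanova (Sep 17, 1992) before Horvat (Jan 19, 1992).
Among Saleh, Ibarra and Ivanova, by total federal service (lower first): Saleh (8 years) before Ibarra (18 years) before Ivanova (21 years).
Among Kapoor, Salazar, Sorensen and Amari, by date of rank (later first): Kapoor, Salazar and Sorensen (Nov 3, 2005) before Amari (Jun 12, 2002).
Among Kapoor, Salazar and Sorensen, by total federal service (lower first): Kapoor (5 years) before Salazar (11 years) before Sorensen (19 years).
Order: Saleh, Ibarra, Ivanova, Horvat, Kapoor, Salazar, Sorensen, Amari. So position 1.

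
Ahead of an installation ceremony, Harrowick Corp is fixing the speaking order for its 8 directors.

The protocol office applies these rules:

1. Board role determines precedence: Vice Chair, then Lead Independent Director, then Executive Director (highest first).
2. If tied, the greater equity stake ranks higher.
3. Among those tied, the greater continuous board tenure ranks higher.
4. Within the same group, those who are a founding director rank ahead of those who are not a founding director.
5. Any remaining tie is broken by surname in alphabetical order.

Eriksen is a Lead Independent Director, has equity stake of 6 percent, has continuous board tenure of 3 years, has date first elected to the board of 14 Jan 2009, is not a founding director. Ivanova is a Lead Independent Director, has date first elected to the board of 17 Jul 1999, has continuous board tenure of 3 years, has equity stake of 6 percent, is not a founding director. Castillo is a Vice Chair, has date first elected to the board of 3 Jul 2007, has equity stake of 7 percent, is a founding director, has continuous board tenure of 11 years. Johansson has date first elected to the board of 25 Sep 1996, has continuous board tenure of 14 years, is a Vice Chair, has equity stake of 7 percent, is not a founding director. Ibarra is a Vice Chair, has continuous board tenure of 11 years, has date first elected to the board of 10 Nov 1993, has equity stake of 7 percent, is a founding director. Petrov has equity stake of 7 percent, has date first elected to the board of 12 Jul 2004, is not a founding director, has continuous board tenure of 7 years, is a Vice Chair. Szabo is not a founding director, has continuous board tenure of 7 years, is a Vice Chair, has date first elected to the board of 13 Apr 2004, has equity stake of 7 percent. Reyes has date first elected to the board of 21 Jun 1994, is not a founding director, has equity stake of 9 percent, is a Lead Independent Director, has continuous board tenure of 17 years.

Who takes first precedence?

Johansson

By board role: Johansson, Castillo, Ibarra, Petrov and Szabo (Vice Chair); then Reyes, Eriksen and Ivanova (Lead Independent Director).
Johansson, Castillo, Ibarra, Petrov and Szabo all have equity stake 7 percent, so the next rule applies.
Among Johansson, Castillo, Ibarra, Petrov and Szabo, by continuous board tenure (higher first): Johansson (14 years) before Castillo and Ibarra (11 years) before Petrov and Szabo (7 years).
Castillo and Ibarra are each a founding director, so the next rule applies.
Among Castillo and Ibarra, alphabetically by surname: Castillo before Ibarra.
Petrov and Szabo are each not a founding director, so the next rule applies.
Among Petrov and Szabo, alphabetically by surname: Petrov before Szabo.
Among Reyes, Eriksen and Ivanova, by equity stake (higher first): Reyes (9 percent) before Eriksen and Ivanova (6 percent).
Eriksen and Ivanova both have continuous board tenure 3 years, so the next rule applies.
Eriksen and Ivanova are each not a founding director, so the next rule applies.
Among Eriksen and Ivanova, alphabetically by surname: Eriksen before Ivanova.
Order: Johansson, Castillo, Ibarra, Petrov, Szabo, Reyes, Eriksen, Ivanova.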